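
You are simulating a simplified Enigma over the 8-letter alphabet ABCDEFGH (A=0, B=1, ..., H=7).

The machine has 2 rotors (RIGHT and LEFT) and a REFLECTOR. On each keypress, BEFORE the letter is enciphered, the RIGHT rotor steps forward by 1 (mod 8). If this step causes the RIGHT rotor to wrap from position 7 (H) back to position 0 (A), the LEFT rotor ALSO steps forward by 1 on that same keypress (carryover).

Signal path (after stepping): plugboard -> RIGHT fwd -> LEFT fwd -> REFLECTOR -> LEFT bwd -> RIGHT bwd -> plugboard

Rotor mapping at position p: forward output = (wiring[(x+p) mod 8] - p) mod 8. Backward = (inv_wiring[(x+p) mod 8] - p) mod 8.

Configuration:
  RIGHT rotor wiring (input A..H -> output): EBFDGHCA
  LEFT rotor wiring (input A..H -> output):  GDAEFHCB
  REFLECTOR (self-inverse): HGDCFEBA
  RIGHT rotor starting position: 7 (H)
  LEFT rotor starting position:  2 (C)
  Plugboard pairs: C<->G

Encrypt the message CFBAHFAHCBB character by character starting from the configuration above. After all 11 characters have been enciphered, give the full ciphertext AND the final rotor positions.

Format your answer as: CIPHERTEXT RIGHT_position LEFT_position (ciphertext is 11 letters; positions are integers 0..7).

Char 1 ('C'): step: R->0, L->3 (L advanced); C->plug->G->R->C->L->E->refl->F->L'->H->R'->F->plug->F
Char 2 ('F'): step: R->1, L=3; F->plug->F->R->B->L->C->refl->D->L'->F->R'->D->plug->D
Char 3 ('B'): step: R->2, L=3; B->plug->B->R->B->L->C->refl->D->L'->F->R'->D->plug->D
Char 4 ('A'): step: R->3, L=3; A->plug->A->R->A->L->B->refl->G->L'->E->R'->C->plug->G
Char 5 ('H'): step: R->4, L=3; H->plug->H->R->H->L->F->refl->E->L'->C->R'->A->plug->A
Char 6 ('F'): step: R->5, L=3; F->plug->F->R->A->L->B->refl->G->L'->E->R'->E->plug->E
Char 7 ('A'): step: R->6, L=3; A->plug->A->R->E->L->G->refl->B->L'->A->R'->G->plug->C
Char 8 ('H'): step: R->7, L=3; H->plug->H->R->D->L->H->refl->A->L'->G->R'->D->plug->D
Char 9 ('C'): step: R->0, L->4 (L advanced); C->plug->G->R->C->L->G->refl->B->L'->A->R'->H->plug->H
Char 10 ('B'): step: R->1, L=4; B->plug->B->R->E->L->C->refl->D->L'->B->R'->F->plug->F
Char 11 ('B'): step: R->2, L=4; B->plug->B->R->B->L->D->refl->C->L'->E->R'->C->plug->G
Final: ciphertext=FDDGAECDHFG, RIGHT=2, LEFT=4

Answer: FDDGAECDHFG 2 4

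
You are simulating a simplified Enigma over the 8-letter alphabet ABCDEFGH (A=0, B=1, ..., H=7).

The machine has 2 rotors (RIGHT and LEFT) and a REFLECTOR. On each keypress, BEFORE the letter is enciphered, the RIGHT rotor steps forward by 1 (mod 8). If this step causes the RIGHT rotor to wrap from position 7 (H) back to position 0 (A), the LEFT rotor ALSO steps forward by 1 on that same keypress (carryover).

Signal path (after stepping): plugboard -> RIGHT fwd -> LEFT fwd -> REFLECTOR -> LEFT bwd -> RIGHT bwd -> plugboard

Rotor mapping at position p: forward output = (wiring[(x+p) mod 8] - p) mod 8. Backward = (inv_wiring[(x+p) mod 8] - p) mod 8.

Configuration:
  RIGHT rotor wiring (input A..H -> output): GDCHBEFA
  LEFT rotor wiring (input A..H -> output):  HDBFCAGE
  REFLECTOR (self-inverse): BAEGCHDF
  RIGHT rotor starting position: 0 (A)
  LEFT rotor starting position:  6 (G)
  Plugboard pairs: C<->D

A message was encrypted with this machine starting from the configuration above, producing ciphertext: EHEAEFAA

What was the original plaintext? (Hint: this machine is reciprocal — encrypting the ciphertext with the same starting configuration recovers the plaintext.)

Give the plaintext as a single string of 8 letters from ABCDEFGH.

Char 1 ('E'): step: R->1, L=6; E->plug->E->R->D->L->F->refl->H->L'->F->R'->H->plug->H
Char 2 ('H'): step: R->2, L=6; H->plug->H->R->B->L->G->refl->D->L'->E->R'->G->plug->G
Char 3 ('E'): step: R->3, L=6; E->plug->E->R->F->L->H->refl->F->L'->D->R'->F->plug->F
Char 4 ('A'): step: R->4, L=6; A->plug->A->R->F->L->H->refl->F->L'->D->R'->H->plug->H
Char 5 ('E'): step: R->5, L=6; E->plug->E->R->G->L->E->refl->C->L'->H->R'->A->plug->A
Char 6 ('F'): step: R->6, L=6; F->plug->F->R->B->L->G->refl->D->L'->E->R'->E->plug->E
Char 7 ('A'): step: R->7, L=6; A->plug->A->R->B->L->G->refl->D->L'->E->R'->C->plug->D
Char 8 ('A'): step: R->0, L->7 (L advanced); A->plug->A->R->G->L->B->refl->A->L'->B->R'->E->plug->E

Answer: HGFHAEDE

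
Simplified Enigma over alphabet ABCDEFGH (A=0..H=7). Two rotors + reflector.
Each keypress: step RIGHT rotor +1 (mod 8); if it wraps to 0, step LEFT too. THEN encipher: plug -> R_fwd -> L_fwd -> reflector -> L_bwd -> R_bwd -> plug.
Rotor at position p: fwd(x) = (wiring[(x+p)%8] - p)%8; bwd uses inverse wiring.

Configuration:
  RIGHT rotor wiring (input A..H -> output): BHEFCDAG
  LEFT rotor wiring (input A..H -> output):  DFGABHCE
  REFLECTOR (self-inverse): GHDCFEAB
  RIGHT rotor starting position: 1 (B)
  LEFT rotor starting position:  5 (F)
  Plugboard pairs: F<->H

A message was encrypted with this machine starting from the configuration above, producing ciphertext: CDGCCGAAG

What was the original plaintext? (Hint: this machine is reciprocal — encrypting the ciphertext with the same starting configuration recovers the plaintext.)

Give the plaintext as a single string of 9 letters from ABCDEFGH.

Char 1 ('C'): step: R->2, L=5; C->plug->C->R->A->L->C->refl->D->L'->G->R'->E->plug->E
Char 2 ('D'): step: R->3, L=5; D->plug->D->R->F->L->B->refl->H->L'->C->R'->A->plug->A
Char 3 ('G'): step: R->4, L=5; G->plug->G->R->A->L->C->refl->D->L'->G->R'->A->plug->A
Char 4 ('C'): step: R->5, L=5; C->plug->C->R->B->L->F->refl->E->L'->H->R'->F->plug->H
Char 5 ('C'): step: R->6, L=5; C->plug->C->R->D->L->G->refl->A->L'->E->R'->G->plug->G
Char 6 ('G'): step: R->7, L=5; G->plug->G->R->E->L->A->refl->G->L'->D->R'->F->plug->H
Char 7 ('A'): step: R->0, L->6 (L advanced); A->plug->A->R->B->L->G->refl->A->L'->E->R'->C->plug->C
Char 8 ('A'): step: R->1, L=6; A->plug->A->R->G->L->D->refl->C->L'->F->R'->G->plug->G
Char 9 ('G'): step: R->2, L=6; G->plug->G->R->H->L->B->refl->H->L'->D->R'->B->plug->B

Answer: EAAHGHCGB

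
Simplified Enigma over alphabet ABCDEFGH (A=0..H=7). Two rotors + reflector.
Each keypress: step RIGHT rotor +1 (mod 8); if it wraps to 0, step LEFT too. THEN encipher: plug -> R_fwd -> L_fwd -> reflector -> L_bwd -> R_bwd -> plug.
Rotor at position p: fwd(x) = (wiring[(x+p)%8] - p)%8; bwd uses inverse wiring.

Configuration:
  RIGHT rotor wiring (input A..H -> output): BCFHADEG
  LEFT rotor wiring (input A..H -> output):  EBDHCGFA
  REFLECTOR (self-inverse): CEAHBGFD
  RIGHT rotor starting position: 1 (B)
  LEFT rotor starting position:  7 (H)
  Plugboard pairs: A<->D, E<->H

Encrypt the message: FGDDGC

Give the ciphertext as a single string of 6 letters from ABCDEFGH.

Answer: HAAHAH

Derivation:
Char 1 ('F'): step: R->2, L=7; F->plug->F->R->E->L->A->refl->C->L'->C->R'->E->plug->H
Char 2 ('G'): step: R->3, L=7; G->plug->G->R->H->L->G->refl->F->L'->B->R'->D->plug->A
Char 3 ('D'): step: R->4, L=7; D->plug->A->R->E->L->A->refl->C->L'->C->R'->D->plug->A
Char 4 ('D'): step: R->5, L=7; D->plug->A->R->G->L->H->refl->D->L'->F->R'->E->plug->H
Char 5 ('G'): step: R->6, L=7; G->plug->G->R->C->L->C->refl->A->L'->E->R'->D->plug->A
Char 6 ('C'): step: R->7, L=7; C->plug->C->R->D->L->E->refl->B->L'->A->R'->E->plug->H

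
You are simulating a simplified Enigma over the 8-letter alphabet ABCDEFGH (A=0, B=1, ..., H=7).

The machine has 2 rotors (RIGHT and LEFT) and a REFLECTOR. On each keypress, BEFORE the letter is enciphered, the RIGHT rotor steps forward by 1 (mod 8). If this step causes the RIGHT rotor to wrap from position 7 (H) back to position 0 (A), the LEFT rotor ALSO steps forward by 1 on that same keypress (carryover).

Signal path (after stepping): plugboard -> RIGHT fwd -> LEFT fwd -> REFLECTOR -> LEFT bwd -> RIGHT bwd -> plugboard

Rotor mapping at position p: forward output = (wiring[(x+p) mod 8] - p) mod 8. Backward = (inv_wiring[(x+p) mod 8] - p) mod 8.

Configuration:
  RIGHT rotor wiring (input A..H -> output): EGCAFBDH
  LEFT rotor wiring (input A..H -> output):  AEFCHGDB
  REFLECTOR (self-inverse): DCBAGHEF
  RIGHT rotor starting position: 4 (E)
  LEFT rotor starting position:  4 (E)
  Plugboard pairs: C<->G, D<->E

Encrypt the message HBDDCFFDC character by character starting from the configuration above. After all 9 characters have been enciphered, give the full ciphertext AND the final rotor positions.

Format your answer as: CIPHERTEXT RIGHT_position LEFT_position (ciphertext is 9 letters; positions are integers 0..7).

Answer: FGFCEGBGF 5 5

Derivation:
Char 1 ('H'): step: R->5, L=4; H->plug->H->R->A->L->D->refl->A->L'->F->R'->F->plug->F
Char 2 ('B'): step: R->6, L=4; B->plug->B->R->B->L->C->refl->B->L'->G->R'->C->plug->G
Char 3 ('D'): step: R->7, L=4; D->plug->E->R->B->L->C->refl->B->L'->G->R'->F->plug->F
Char 4 ('D'): step: R->0, L->5 (L advanced); D->plug->E->R->F->L->A->refl->D->L'->D->R'->G->plug->C
Char 5 ('C'): step: R->1, L=5; C->plug->G->R->G->L->F->refl->H->L'->E->R'->D->plug->E
Char 6 ('F'): step: R->2, L=5; F->plug->F->R->F->L->A->refl->D->L'->D->R'->C->plug->G
Char 7 ('F'): step: R->3, L=5; F->plug->F->R->B->L->G->refl->E->L'->C->R'->B->plug->B
Char 8 ('D'): step: R->4, L=5; D->plug->E->R->A->L->B->refl->C->L'->H->R'->C->plug->G
Char 9 ('C'): step: R->5, L=5; C->plug->G->R->D->L->D->refl->A->L'->F->R'->F->plug->F
Final: ciphertext=FGFCEGBGF, RIGHT=5, LEFT=5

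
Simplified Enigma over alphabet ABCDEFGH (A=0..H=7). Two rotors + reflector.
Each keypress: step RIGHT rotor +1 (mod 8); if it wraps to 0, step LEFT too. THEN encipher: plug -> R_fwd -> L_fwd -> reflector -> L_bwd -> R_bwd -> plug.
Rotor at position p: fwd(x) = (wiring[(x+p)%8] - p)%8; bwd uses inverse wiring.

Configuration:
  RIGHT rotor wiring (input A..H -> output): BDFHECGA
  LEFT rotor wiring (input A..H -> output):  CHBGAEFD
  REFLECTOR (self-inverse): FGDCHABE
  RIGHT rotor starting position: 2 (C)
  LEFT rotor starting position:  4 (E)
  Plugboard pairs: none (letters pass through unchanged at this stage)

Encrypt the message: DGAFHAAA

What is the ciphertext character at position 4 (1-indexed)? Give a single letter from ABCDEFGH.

Char 1 ('D'): step: R->3, L=4; D->plug->D->R->D->L->H->refl->E->L'->A->R'->G->plug->G
Char 2 ('G'): step: R->4, L=4; G->plug->G->R->B->L->A->refl->F->L'->G->R'->B->plug->B
Char 3 ('A'): step: R->5, L=4; A->plug->A->R->F->L->D->refl->C->L'->H->R'->H->plug->H
Char 4 ('F'): step: R->6, L=4; F->plug->F->R->B->L->A->refl->F->L'->G->R'->G->plug->G

G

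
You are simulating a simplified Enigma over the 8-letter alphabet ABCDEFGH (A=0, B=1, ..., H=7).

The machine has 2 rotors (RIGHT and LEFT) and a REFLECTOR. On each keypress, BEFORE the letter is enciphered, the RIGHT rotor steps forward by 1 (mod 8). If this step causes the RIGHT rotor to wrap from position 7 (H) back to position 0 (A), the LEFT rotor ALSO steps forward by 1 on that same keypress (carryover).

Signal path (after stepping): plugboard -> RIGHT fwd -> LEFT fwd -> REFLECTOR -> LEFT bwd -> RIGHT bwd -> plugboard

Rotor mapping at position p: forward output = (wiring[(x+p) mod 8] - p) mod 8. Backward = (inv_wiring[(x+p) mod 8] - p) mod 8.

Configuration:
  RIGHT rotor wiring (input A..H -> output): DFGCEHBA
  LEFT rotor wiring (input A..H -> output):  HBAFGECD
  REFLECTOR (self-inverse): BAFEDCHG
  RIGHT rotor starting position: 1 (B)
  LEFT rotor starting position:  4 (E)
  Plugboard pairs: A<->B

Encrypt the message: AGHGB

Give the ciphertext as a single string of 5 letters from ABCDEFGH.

Char 1 ('A'): step: R->2, L=4; A->plug->B->R->A->L->C->refl->F->L'->F->R'->D->plug->D
Char 2 ('G'): step: R->3, L=4; G->plug->G->R->C->L->G->refl->H->L'->D->R'->H->plug->H
Char 3 ('H'): step: R->4, L=4; H->plug->H->R->G->L->E->refl->D->L'->E->R'->D->plug->D
Char 4 ('G'): step: R->5, L=4; G->plug->G->R->F->L->F->refl->C->L'->A->R'->E->plug->E
Char 5 ('B'): step: R->6, L=4; B->plug->A->R->D->L->H->refl->G->L'->C->R'->B->plug->A

Answer: DHDEA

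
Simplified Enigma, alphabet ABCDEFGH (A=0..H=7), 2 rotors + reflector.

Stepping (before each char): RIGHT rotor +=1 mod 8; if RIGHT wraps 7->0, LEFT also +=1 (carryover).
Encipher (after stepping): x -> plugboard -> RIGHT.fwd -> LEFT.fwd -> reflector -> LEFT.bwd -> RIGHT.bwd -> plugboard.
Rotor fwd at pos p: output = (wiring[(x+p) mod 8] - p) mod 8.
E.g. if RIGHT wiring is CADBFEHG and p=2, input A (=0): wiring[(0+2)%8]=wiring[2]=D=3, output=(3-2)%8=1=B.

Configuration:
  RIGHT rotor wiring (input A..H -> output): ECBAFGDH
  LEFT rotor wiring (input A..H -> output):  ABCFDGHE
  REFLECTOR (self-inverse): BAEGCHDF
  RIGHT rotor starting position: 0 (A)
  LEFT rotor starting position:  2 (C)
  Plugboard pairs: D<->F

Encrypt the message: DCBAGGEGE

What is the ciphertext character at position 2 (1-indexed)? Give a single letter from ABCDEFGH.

Char 1 ('D'): step: R->1, L=2; D->plug->F->R->C->L->B->refl->A->L'->A->R'->B->plug->B
Char 2 ('C'): step: R->2, L=2; C->plug->C->R->D->L->E->refl->C->L'->F->R'->F->plug->D

D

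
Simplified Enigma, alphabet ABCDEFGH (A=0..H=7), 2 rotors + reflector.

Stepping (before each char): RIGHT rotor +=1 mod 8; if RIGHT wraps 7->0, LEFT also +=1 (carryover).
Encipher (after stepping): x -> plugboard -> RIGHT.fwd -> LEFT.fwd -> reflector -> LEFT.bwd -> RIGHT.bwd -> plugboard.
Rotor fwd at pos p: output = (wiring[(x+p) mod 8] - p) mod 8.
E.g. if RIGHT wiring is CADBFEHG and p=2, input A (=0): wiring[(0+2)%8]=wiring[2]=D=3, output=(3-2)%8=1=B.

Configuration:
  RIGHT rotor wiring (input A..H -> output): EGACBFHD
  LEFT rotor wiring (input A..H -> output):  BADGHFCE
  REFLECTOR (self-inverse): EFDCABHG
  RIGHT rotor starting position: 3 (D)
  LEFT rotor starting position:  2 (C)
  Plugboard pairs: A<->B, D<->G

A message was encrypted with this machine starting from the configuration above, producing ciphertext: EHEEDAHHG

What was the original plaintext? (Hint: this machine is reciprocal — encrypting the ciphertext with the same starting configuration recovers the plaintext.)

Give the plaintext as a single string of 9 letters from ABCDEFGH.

Char 1 ('E'): step: R->4, L=2; E->plug->E->R->A->L->B->refl->F->L'->C->R'->F->plug->F
Char 2 ('H'): step: R->5, L=2; H->plug->H->R->E->L->A->refl->E->L'->B->R'->E->plug->E
Char 3 ('E'): step: R->6, L=2; E->plug->E->R->C->L->F->refl->B->L'->A->R'->D->plug->G
Char 4 ('E'): step: R->7, L=2; E->plug->E->R->D->L->D->refl->C->L'->F->R'->B->plug->A
Char 5 ('D'): step: R->0, L->3 (L advanced); D->plug->G->R->H->L->A->refl->E->L'->B->R'->E->plug->E
Char 6 ('A'): step: R->1, L=3; A->plug->B->R->H->L->A->refl->E->L'->B->R'->C->plug->C
Char 7 ('H'): step: R->2, L=3; H->plug->H->R->E->L->B->refl->F->L'->G->R'->A->plug->B
Char 8 ('H'): step: R->3, L=3; H->plug->H->R->F->L->G->refl->H->L'->D->R'->G->plug->D
Char 9 ('G'): step: R->4, L=3; G->plug->D->R->H->L->A->refl->E->L'->B->R'->B->plug->A

Answer: FEGAECBDA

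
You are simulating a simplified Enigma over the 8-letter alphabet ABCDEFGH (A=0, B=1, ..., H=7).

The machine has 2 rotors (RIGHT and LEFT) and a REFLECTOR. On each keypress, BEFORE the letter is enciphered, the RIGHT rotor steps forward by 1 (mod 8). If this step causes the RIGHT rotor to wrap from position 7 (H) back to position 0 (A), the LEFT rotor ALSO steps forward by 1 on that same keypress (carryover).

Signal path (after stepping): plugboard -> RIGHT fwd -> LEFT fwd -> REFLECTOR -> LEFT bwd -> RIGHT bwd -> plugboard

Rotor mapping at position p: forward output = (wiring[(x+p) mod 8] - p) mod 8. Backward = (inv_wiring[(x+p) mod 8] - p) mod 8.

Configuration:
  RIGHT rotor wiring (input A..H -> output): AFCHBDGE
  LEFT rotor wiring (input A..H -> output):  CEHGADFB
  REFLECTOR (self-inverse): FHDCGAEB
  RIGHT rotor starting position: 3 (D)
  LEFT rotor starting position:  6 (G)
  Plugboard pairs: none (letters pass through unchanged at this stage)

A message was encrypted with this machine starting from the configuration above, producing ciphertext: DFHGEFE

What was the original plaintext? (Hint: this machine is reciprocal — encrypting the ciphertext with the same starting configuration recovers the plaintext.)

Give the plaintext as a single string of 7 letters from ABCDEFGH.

Char 1 ('D'): step: R->4, L=6; D->plug->D->R->A->L->H->refl->B->L'->E->R'->E->plug->E
Char 2 ('F'): step: R->5, L=6; F->plug->F->R->F->L->A->refl->F->L'->H->R'->C->plug->C
Char 3 ('H'): step: R->6, L=6; H->plug->H->R->F->L->A->refl->F->L'->H->R'->D->plug->D
Char 4 ('G'): step: R->7, L=6; G->plug->G->R->E->L->B->refl->H->L'->A->R'->E->plug->E
Char 5 ('E'): step: R->0, L->7 (L advanced); E->plug->E->R->B->L->D->refl->C->L'->A->R'->A->plug->A
Char 6 ('F'): step: R->1, L=7; F->plug->F->R->F->L->B->refl->H->L'->E->R'->A->plug->A
Char 7 ('E'): step: R->2, L=7; E->plug->E->R->E->L->H->refl->B->L'->F->R'->B->plug->B

Answer: ECDEAAB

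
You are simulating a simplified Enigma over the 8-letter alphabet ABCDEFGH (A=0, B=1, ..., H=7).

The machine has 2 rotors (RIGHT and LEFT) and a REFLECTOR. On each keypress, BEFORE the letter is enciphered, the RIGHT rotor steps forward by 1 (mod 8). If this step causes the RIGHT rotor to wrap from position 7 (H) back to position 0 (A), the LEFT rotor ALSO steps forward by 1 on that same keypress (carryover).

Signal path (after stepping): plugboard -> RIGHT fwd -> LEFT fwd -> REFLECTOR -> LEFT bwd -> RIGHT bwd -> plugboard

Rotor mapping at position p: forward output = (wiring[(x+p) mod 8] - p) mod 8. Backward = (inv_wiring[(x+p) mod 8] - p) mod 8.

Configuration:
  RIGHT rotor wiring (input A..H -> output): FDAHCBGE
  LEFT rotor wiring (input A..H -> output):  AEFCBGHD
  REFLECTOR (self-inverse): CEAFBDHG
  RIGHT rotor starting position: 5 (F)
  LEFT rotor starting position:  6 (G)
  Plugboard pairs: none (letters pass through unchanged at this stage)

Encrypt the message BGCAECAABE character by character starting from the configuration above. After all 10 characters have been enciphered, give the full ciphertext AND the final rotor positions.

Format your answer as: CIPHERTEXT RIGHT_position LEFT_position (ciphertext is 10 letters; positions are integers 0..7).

Char 1 ('B'): step: R->6, L=6; B->plug->B->R->G->L->D->refl->F->L'->B->R'->F->plug->F
Char 2 ('G'): step: R->7, L=6; G->plug->G->R->C->L->C->refl->A->L'->H->R'->H->plug->H
Char 3 ('C'): step: R->0, L->7 (L advanced); C->plug->C->R->A->L->E->refl->B->L'->B->R'->F->plug->F
Char 4 ('A'): step: R->1, L=7; A->plug->A->R->C->L->F->refl->D->L'->E->R'->H->plug->H
Char 5 ('E'): step: R->2, L=7; E->plug->E->R->E->L->D->refl->F->L'->C->R'->F->plug->F
Char 6 ('C'): step: R->3, L=7; C->plug->C->R->G->L->H->refl->G->L'->D->R'->D->plug->D
Char 7 ('A'): step: R->4, L=7; A->plug->A->R->G->L->H->refl->G->L'->D->R'->H->plug->H
Char 8 ('A'): step: R->5, L=7; A->plug->A->R->E->L->D->refl->F->L'->C->R'->G->plug->G
Char 9 ('B'): step: R->6, L=7; B->plug->B->R->G->L->H->refl->G->L'->D->R'->H->plug->H
Char 10 ('E'): step: R->7, L=7; E->plug->E->R->A->L->E->refl->B->L'->B->R'->D->plug->D
Final: ciphertext=FHFHFDHGHD, RIGHT=7, LEFT=7

Answer: FHFHFDHGHD 7 7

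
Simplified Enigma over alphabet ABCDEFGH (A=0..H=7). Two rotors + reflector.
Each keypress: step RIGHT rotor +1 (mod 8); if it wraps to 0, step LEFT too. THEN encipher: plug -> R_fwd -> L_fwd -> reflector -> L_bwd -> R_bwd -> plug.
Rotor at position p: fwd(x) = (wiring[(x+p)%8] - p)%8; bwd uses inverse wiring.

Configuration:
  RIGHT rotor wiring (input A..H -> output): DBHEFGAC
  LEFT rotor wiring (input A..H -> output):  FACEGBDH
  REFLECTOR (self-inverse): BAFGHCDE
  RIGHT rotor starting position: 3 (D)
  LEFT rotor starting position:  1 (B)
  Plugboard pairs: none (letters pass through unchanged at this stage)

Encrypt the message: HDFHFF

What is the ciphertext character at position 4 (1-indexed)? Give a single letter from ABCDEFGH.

Char 1 ('H'): step: R->4, L=1; H->plug->H->R->A->L->H->refl->E->L'->H->R'->E->plug->E
Char 2 ('D'): step: R->5, L=1; D->plug->D->R->G->L->G->refl->D->L'->C->R'->F->plug->F
Char 3 ('F'): step: R->6, L=1; F->plug->F->R->G->L->G->refl->D->L'->C->R'->A->plug->A
Char 4 ('H'): step: R->7, L=1; H->plug->H->R->B->L->B->refl->A->L'->E->R'->B->plug->B

B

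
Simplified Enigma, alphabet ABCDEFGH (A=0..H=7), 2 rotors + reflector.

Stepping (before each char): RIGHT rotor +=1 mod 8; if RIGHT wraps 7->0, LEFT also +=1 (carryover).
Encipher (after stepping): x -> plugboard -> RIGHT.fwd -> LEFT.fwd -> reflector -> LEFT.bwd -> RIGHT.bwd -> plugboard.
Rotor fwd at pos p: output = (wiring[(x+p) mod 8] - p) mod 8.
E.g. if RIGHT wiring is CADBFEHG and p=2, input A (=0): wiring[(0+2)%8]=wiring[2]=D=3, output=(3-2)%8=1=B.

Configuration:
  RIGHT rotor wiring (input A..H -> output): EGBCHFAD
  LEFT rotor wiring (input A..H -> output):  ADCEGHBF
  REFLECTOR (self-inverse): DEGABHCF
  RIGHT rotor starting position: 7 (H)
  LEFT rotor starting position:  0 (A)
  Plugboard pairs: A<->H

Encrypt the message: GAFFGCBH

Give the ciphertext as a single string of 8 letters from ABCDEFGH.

Answer: HFEAFEHF

Derivation:
Char 1 ('G'): step: R->0, L->1 (L advanced); G->plug->G->R->A->L->C->refl->G->L'->E->R'->A->plug->H
Char 2 ('A'): step: R->1, L=1; A->plug->H->R->D->L->F->refl->H->L'->H->R'->F->plug->F
Char 3 ('F'): step: R->2, L=1; F->plug->F->R->B->L->B->refl->E->L'->G->R'->E->plug->E
Char 4 ('F'): step: R->3, L=1; F->plug->F->R->B->L->B->refl->E->L'->G->R'->H->plug->A
Char 5 ('G'): step: R->4, L=1; G->plug->G->R->F->L->A->refl->D->L'->C->R'->F->plug->F
Char 6 ('C'): step: R->5, L=1; C->plug->C->R->G->L->E->refl->B->L'->B->R'->E->plug->E
Char 7 ('B'): step: R->6, L=1; B->plug->B->R->F->L->A->refl->D->L'->C->R'->A->plug->H
Char 8 ('H'): step: R->7, L=1; H->plug->A->R->E->L->G->refl->C->L'->A->R'->F->plug->F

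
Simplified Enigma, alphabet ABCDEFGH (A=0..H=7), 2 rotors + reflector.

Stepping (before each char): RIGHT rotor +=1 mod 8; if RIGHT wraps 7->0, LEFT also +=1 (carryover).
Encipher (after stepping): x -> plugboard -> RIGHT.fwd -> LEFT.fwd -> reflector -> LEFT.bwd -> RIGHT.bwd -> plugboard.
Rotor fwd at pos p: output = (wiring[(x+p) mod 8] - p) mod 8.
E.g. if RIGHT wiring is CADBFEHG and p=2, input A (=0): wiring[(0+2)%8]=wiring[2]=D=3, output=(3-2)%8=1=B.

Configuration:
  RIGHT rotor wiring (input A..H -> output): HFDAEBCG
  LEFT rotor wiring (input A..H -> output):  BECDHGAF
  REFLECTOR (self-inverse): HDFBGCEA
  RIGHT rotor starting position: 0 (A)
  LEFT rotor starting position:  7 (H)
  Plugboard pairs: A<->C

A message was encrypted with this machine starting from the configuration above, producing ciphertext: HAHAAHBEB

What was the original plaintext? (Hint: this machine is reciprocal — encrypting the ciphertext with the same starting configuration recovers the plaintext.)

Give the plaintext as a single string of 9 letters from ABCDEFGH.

Answer: GCFBDDDHA

Derivation:
Char 1 ('H'): step: R->1, L=7; H->plug->H->R->G->L->H->refl->A->L'->F->R'->G->plug->G
Char 2 ('A'): step: R->2, L=7; A->plug->C->R->C->L->F->refl->C->L'->B->R'->A->plug->C
Char 3 ('H'): step: R->3, L=7; H->plug->H->R->A->L->G->refl->E->L'->E->R'->F->plug->F
Char 4 ('A'): step: R->4, L=7; A->plug->C->R->G->L->H->refl->A->L'->F->R'->B->plug->B
Char 5 ('A'): step: R->5, L=7; A->plug->C->R->B->L->C->refl->F->L'->C->R'->D->plug->D
Char 6 ('H'): step: R->6, L=7; H->plug->H->R->D->L->D->refl->B->L'->H->R'->D->plug->D
Char 7 ('B'): step: R->7, L=7; B->plug->B->R->A->L->G->refl->E->L'->E->R'->D->plug->D
Char 8 ('E'): step: R->0, L->0 (L advanced); E->plug->E->R->E->L->H->refl->A->L'->G->R'->H->plug->H
Char 9 ('B'): step: R->1, L=0; B->plug->B->R->C->L->C->refl->F->L'->H->R'->C->plug->A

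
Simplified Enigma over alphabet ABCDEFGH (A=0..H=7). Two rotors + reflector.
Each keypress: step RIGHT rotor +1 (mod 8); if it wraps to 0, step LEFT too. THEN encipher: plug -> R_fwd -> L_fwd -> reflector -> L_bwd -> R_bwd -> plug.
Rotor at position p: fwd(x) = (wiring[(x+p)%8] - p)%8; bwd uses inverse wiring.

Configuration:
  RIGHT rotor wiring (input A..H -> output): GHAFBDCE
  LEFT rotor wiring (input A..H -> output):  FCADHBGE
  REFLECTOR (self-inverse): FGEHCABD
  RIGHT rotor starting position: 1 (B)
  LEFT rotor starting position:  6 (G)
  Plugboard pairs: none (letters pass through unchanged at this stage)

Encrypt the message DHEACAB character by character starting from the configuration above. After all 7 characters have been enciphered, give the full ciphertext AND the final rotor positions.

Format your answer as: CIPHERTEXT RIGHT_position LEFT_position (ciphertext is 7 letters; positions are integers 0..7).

Char 1 ('D'): step: R->2, L=6; D->plug->D->R->B->L->G->refl->B->L'->G->R'->A->plug->A
Char 2 ('H'): step: R->3, L=6; H->plug->H->R->F->L->F->refl->A->L'->A->R'->C->plug->C
Char 3 ('E'): step: R->4, L=6; E->plug->E->R->C->L->H->refl->D->L'->H->R'->B->plug->B
Char 4 ('A'): step: R->5, L=6; A->plug->A->R->G->L->B->refl->G->L'->B->R'->D->plug->D
Char 5 ('C'): step: R->6, L=6; C->plug->C->R->A->L->A->refl->F->L'->F->R'->H->plug->H
Char 6 ('A'): step: R->7, L=6; A->plug->A->R->F->L->F->refl->A->L'->A->R'->C->plug->C
Char 7 ('B'): step: R->0, L->7 (L advanced); B->plug->B->R->H->L->H->refl->D->L'->C->R'->G->plug->G
Final: ciphertext=ACBDHCG, RIGHT=0, LEFT=7

Answer: ACBDHCG 0 7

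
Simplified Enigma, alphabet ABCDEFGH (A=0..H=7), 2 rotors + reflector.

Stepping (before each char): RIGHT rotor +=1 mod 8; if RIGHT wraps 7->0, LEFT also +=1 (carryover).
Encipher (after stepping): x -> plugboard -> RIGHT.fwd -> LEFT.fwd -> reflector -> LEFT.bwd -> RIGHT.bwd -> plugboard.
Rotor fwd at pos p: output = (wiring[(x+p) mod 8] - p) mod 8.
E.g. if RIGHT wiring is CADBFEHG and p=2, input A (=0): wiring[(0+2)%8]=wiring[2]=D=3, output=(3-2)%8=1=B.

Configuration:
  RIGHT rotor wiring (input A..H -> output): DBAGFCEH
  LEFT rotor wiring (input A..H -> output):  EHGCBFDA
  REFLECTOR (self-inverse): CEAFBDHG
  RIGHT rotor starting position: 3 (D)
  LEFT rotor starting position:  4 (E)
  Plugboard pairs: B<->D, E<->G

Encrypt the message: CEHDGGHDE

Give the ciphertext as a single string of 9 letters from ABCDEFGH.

Answer: FFAFHFFEC

Derivation:
Char 1 ('C'): step: R->4, L=4; C->plug->C->R->A->L->F->refl->D->L'->F->R'->F->plug->F
Char 2 ('E'): step: R->5, L=4; E->plug->G->R->B->L->B->refl->E->L'->D->R'->F->plug->F
Char 3 ('H'): step: R->6, L=4; H->plug->H->R->E->L->A->refl->C->L'->G->R'->A->plug->A
Char 4 ('D'): step: R->7, L=4; D->plug->B->R->E->L->A->refl->C->L'->G->R'->F->plug->F
Char 5 ('G'): step: R->0, L->5 (L advanced); G->plug->E->R->F->L->B->refl->E->L'->H->R'->H->plug->H
Char 6 ('G'): step: R->1, L=5; G->plug->E->R->B->L->G->refl->H->L'->D->R'->F->plug->F
Char 7 ('H'): step: R->2, L=5; H->plug->H->R->H->L->E->refl->B->L'->F->R'->F->plug->F
Char 8 ('D'): step: R->3, L=5; D->plug->B->R->C->L->D->refl->F->L'->G->R'->G->plug->E
Char 9 ('E'): step: R->4, L=5; E->plug->G->R->E->L->C->refl->A->L'->A->R'->C->plug->C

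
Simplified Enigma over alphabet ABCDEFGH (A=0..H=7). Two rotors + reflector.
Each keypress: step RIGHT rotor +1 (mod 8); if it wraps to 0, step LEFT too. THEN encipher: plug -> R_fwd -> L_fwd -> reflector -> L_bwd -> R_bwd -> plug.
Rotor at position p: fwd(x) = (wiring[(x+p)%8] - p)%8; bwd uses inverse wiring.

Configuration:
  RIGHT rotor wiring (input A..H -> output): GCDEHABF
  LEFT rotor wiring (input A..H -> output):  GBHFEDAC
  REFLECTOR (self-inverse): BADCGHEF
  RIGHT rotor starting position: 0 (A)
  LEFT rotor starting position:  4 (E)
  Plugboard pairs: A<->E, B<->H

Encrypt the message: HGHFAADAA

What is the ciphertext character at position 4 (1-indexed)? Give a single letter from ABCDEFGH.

Char 1 ('H'): step: R->1, L=4; H->plug->B->R->C->L->E->refl->G->L'->D->R'->C->plug->C
Char 2 ('G'): step: R->2, L=4; G->plug->G->R->E->L->C->refl->D->L'->G->R'->D->plug->D
Char 3 ('H'): step: R->3, L=4; H->plug->B->R->E->L->C->refl->D->L'->G->R'->D->plug->D
Char 4 ('F'): step: R->4, L=4; F->plug->F->R->G->L->D->refl->C->L'->E->R'->B->plug->H

H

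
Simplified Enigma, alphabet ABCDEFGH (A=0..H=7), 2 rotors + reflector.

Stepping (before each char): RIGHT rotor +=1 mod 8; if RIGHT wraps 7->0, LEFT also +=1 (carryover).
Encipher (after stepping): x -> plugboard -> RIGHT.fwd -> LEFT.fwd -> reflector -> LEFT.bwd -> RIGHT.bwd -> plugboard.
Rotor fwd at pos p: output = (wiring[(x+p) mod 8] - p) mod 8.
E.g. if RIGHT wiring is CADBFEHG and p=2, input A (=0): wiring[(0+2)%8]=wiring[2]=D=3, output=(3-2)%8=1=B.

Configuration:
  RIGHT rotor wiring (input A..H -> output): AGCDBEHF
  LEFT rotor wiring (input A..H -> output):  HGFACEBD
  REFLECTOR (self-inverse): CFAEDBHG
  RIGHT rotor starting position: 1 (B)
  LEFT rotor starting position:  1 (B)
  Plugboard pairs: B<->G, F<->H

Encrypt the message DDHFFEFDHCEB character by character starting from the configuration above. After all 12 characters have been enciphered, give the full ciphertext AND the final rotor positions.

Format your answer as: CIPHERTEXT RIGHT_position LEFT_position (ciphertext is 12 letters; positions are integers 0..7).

Char 1 ('D'): step: R->2, L=1; D->plug->D->R->C->L->H->refl->G->L'->H->R'->C->plug->C
Char 2 ('D'): step: R->3, L=1; D->plug->D->R->E->L->D->refl->E->L'->B->R'->C->plug->C
Char 3 ('H'): step: R->4, L=1; H->plug->F->R->C->L->H->refl->G->L'->H->R'->H->plug->F
Char 4 ('F'): step: R->5, L=1; F->plug->H->R->E->L->D->refl->E->L'->B->R'->E->plug->E
Char 5 ('F'): step: R->6, L=1; F->plug->H->R->G->L->C->refl->A->L'->F->R'->F->plug->H
Char 6 ('E'): step: R->7, L=1; E->plug->E->R->E->L->D->refl->E->L'->B->R'->B->plug->G
Char 7 ('F'): step: R->0, L->2 (L advanced); F->plug->H->R->F->L->B->refl->F->L'->G->R'->B->plug->G
Char 8 ('D'): step: R->1, L=2; D->plug->D->R->A->L->D->refl->E->L'->H->R'->H->plug->F
Char 9 ('H'): step: R->2, L=2; H->plug->F->R->D->L->C->refl->A->L'->C->R'->D->plug->D
Char 10 ('C'): step: R->3, L=2; C->plug->C->R->B->L->G->refl->H->L'->E->R'->D->plug->D
Char 11 ('E'): step: R->4, L=2; E->plug->E->R->E->L->H->refl->G->L'->B->R'->D->plug->D
Char 12 ('B'): step: R->5, L=2; B->plug->G->R->G->L->F->refl->B->L'->F->R'->F->plug->H
Final: ciphertext=CCFEHGGFDDDH, RIGHT=5, LEFT=2

Answer: CCFEHGGFDDDH 5 2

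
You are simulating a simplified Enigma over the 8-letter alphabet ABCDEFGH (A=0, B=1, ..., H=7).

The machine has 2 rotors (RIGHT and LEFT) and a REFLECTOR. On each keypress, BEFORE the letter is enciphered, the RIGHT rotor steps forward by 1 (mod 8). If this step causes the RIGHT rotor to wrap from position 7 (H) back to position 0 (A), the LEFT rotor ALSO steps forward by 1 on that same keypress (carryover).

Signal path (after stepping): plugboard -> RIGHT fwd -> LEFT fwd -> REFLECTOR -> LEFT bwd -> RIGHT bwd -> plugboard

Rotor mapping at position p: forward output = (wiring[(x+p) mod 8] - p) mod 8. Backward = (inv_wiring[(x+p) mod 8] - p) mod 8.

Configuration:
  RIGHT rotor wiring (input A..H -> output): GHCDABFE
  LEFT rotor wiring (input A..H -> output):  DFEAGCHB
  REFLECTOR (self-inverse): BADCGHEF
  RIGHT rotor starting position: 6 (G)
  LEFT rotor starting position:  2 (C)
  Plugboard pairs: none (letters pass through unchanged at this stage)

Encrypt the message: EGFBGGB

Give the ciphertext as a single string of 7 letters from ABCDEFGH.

Char 1 ('E'): step: R->7, L=2; E->plug->E->R->E->L->F->refl->H->L'->F->R'->A->plug->A
Char 2 ('G'): step: R->0, L->3 (L advanced); G->plug->G->R->F->L->A->refl->B->L'->H->R'->B->plug->B
Char 3 ('F'): step: R->1, L=3; F->plug->F->R->E->L->G->refl->E->L'->D->R'->G->plug->G
Char 4 ('B'): step: R->2, L=3; B->plug->B->R->B->L->D->refl->C->L'->G->R'->C->plug->C
Char 5 ('G'): step: R->3, L=3; G->plug->G->R->E->L->G->refl->E->L'->D->R'->F->plug->F
Char 6 ('G'): step: R->4, L=3; G->plug->G->R->G->L->C->refl->D->L'->B->R'->C->plug->C
Char 7 ('B'): step: R->5, L=3; B->plug->B->R->A->L->F->refl->H->L'->C->R'->E->plug->E

Answer: ABGCFCE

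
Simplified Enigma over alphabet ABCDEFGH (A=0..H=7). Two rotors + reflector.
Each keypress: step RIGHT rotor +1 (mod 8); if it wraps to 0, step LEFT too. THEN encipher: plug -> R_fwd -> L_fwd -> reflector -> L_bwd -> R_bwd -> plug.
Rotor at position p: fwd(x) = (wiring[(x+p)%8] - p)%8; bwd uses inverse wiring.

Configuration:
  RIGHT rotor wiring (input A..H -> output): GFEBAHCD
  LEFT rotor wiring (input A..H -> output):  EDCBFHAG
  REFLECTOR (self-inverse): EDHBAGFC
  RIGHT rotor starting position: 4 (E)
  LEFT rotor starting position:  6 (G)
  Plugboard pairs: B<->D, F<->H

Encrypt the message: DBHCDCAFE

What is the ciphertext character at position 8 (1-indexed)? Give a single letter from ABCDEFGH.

Char 1 ('D'): step: R->5, L=6; D->plug->B->R->F->L->D->refl->B->L'->H->R'->F->plug->H
Char 2 ('B'): step: R->6, L=6; B->plug->D->R->H->L->B->refl->D->L'->F->R'->B->plug->D
Char 3 ('H'): step: R->7, L=6; H->plug->F->R->B->L->A->refl->E->L'->E->R'->A->plug->A
Char 4 ('C'): step: R->0, L->7 (L advanced); C->plug->C->R->E->L->C->refl->H->L'->A->R'->E->plug->E
Char 5 ('D'): step: R->1, L=7; D->plug->B->R->D->L->D->refl->B->L'->H->R'->D->plug->B
Char 6 ('C'): step: R->2, L=7; C->plug->C->R->G->L->A->refl->E->L'->C->R'->A->plug->A
Char 7 ('A'): step: R->3, L=7; A->plug->A->R->G->L->A->refl->E->L'->C->R'->G->plug->G
Char 8 ('F'): step: R->4, L=7; F->plug->H->R->F->L->G->refl->F->L'->B->R'->F->plug->H

H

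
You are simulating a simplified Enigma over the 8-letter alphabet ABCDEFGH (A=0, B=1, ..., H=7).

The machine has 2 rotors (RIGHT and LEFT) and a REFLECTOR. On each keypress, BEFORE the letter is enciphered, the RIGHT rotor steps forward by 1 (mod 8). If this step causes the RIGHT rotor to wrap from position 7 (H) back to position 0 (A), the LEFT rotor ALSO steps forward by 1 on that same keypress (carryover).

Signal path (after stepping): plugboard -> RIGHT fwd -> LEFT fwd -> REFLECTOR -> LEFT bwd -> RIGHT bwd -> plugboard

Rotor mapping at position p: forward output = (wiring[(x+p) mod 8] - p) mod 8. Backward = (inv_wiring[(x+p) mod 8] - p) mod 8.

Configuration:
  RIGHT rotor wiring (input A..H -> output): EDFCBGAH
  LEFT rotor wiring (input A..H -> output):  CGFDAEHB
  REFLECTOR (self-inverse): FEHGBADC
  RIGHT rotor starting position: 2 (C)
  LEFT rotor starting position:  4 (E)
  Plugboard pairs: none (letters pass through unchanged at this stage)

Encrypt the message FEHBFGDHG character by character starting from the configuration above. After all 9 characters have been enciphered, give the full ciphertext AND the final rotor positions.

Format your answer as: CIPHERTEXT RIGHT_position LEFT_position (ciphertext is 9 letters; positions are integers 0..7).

Char 1 ('F'): step: R->3, L=4; F->plug->F->R->B->L->A->refl->F->L'->D->R'->C->plug->C
Char 2 ('E'): step: R->4, L=4; E->plug->E->R->A->L->E->refl->B->L'->G->R'->H->plug->H
Char 3 ('H'): step: R->5, L=4; H->plug->H->R->E->L->G->refl->D->L'->C->R'->C->plug->C
Char 4 ('B'): step: R->6, L=4; B->plug->B->R->B->L->A->refl->F->L'->D->R'->G->plug->G
Char 5 ('F'): step: R->7, L=4; F->plug->F->R->C->L->D->refl->G->L'->E->R'->C->plug->C
Char 6 ('G'): step: R->0, L->5 (L advanced); G->plug->G->R->A->L->H->refl->C->L'->B->R'->E->plug->E
Char 7 ('D'): step: R->1, L=5; D->plug->D->R->A->L->H->refl->C->L'->B->R'->C->plug->C
Char 8 ('H'): step: R->2, L=5; H->plug->H->R->B->L->C->refl->H->L'->A->R'->B->plug->B
Char 9 ('G'): step: R->3, L=5; G->plug->G->R->A->L->H->refl->C->L'->B->R'->F->plug->F
Final: ciphertext=CHCGCECBF, RIGHT=3, LEFT=5

Answer: CHCGCECBF 3 5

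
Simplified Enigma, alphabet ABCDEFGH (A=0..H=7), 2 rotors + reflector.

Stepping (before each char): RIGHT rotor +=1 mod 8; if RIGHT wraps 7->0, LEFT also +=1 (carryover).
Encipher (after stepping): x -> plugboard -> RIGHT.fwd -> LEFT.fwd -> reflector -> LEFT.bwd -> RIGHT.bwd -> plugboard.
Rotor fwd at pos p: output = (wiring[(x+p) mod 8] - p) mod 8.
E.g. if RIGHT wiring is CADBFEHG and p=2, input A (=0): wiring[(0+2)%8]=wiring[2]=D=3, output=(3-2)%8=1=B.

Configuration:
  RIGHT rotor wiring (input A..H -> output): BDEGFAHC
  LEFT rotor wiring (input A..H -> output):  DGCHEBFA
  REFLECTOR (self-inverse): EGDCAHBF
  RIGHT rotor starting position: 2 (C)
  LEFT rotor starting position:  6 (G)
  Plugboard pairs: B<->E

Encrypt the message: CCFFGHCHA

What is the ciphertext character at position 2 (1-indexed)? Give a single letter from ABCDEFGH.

Char 1 ('C'): step: R->3, L=6; C->plug->C->R->F->L->B->refl->G->L'->G->R'->F->plug->F
Char 2 ('C'): step: R->4, L=6; C->plug->C->R->D->L->A->refl->E->L'->E->R'->B->plug->E

E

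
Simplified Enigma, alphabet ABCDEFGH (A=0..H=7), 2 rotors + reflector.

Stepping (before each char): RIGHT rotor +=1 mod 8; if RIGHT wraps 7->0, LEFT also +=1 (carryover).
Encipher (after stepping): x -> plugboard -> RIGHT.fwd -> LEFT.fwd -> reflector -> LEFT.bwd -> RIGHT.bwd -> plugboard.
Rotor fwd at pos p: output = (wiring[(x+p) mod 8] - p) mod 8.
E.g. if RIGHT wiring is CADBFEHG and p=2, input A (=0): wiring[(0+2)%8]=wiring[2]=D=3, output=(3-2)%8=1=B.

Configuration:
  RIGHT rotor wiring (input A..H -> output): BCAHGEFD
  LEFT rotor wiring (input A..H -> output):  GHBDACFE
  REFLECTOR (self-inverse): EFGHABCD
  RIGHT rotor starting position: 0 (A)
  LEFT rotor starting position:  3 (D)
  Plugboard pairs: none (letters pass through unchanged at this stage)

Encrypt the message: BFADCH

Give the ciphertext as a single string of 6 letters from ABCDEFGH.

Answer: ECCHBG

Derivation:
Char 1 ('B'): step: R->1, L=3; B->plug->B->R->H->L->G->refl->C->L'->D->R'->E->plug->E
Char 2 ('F'): step: R->2, L=3; F->plug->F->R->B->L->F->refl->B->L'->E->R'->C->plug->C
Char 3 ('A'): step: R->3, L=3; A->plug->A->R->E->L->B->refl->F->L'->B->R'->C->plug->C
Char 4 ('D'): step: R->4, L=3; D->plug->D->R->H->L->G->refl->C->L'->D->R'->H->plug->H
Char 5 ('C'): step: R->5, L=3; C->plug->C->R->G->L->E->refl->A->L'->A->R'->B->plug->B
Char 6 ('H'): step: R->6, L=3; H->plug->H->R->G->L->E->refl->A->L'->A->R'->G->plug->G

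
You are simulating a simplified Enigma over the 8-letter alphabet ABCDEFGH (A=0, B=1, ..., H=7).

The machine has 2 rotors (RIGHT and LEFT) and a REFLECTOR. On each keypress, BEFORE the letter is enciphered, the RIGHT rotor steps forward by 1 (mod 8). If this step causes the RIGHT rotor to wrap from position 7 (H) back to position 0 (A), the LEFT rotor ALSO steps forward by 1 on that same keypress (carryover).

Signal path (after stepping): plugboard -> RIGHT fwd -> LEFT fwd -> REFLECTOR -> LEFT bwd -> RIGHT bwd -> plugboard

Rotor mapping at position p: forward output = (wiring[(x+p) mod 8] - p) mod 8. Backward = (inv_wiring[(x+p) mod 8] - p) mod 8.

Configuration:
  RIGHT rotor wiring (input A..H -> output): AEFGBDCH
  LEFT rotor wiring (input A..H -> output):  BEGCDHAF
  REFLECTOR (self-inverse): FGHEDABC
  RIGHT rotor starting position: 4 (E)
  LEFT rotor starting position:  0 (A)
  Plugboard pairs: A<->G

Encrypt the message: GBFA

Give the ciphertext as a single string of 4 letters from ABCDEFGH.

Answer: EGGB

Derivation:
Char 1 ('G'): step: R->5, L=0; G->plug->A->R->G->L->A->refl->F->L'->H->R'->E->plug->E
Char 2 ('B'): step: R->6, L=0; B->plug->B->R->B->L->E->refl->D->L'->E->R'->A->plug->G
Char 3 ('F'): step: R->7, L=0; F->plug->F->R->C->L->G->refl->B->L'->A->R'->A->plug->G
Char 4 ('A'): step: R->0, L->1 (L advanced); A->plug->G->R->C->L->B->refl->G->L'->E->R'->B->plug->B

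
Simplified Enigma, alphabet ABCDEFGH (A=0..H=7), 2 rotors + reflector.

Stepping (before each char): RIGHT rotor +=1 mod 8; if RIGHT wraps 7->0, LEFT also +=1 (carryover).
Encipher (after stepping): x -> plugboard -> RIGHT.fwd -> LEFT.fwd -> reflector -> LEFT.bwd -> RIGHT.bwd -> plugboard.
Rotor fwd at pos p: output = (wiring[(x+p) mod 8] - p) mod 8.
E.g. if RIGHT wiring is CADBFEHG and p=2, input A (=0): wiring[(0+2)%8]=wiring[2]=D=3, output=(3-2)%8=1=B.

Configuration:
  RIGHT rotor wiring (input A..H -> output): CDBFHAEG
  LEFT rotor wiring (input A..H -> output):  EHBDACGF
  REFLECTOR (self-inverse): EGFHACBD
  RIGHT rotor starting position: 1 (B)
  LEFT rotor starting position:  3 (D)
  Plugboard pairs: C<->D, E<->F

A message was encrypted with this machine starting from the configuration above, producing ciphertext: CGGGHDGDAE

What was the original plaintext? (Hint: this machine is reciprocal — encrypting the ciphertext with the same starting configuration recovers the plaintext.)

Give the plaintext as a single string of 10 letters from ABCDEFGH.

Char 1 ('C'): step: R->2, L=3; C->plug->D->R->G->L->E->refl->A->L'->A->R'->G->plug->G
Char 2 ('G'): step: R->3, L=3; G->plug->G->R->A->L->A->refl->E->L'->G->R'->H->plug->H
Char 3 ('G'): step: R->4, L=3; G->plug->G->R->F->L->B->refl->G->L'->H->R'->F->plug->E
Char 4 ('G'): step: R->5, L=3; G->plug->G->R->A->L->A->refl->E->L'->G->R'->E->plug->F
Char 5 ('H'): step: R->6, L=3; H->plug->H->R->C->L->H->refl->D->L'->D->R'->E->plug->F
Char 6 ('D'): step: R->7, L=3; D->plug->C->R->E->L->C->refl->F->L'->B->R'->G->plug->G
Char 7 ('G'): step: R->0, L->4 (L advanced); G->plug->G->R->E->L->A->refl->E->L'->A->R'->F->plug->E
Char 8 ('D'): step: R->1, L=4; D->plug->C->R->E->L->A->refl->E->L'->A->R'->B->plug->B
Char 9 ('A'): step: R->2, L=4; A->plug->A->R->H->L->H->refl->D->L'->F->R'->C->plug->D
Char 10 ('E'): step: R->3, L=4; E->plug->F->R->H->L->H->refl->D->L'->F->R'->C->plug->D

Answer: GHEFFGEBDD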